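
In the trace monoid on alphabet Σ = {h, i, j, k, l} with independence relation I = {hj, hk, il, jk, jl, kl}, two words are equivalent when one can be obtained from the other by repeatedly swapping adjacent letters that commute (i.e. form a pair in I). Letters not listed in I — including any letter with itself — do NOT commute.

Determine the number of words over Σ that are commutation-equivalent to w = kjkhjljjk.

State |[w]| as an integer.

drop 0:k onto floor
drop 1:j onto floor
drop 2:k onto {0:k}
drop 3:h onto floor
drop 4:j onto {1:j}
drop 5:l onto {3:h}
drop 6:j onto {4:j}
drop 7:j onto {6:j}
drop 8:k onto {2:k}
ground layer = {0:k, 1:j, 3:h}
drop-orders for the pieces not yet dropped (sum over which currently-grounded one goes next):
  1 to go: {5} 1  {7} 1  {8} 1
  2 to go: {2,8} 1  {3,5} 1  {5,7} 2  {5,8} 2  {6,7} 1  {7,8} 2
  3 to go: {0,2,8} 1  {2,5,8} 3  {2,7,8} 3  {3,5,7} 3  {3,5,8} 3  {4,6,7} 1  {5,6,7} 3  {5,7,8} 6  {6,7,8} 3
  4 to go: {0,2,5,8} 4  {0,2,7,8} 4  {1,4,6,7} 1  {2,3,5,8} 6  {2,5,7,8} 12  {2,6,7,8} 6  {3,5,6,7} 6  {3,5,7,8} 12  {4,5,6,7} 4  {4,6,7,8} 4  {5,6,7,8} 12
  5 to go: {0,2,3,5,8} 10  {0,2,5,7,8} 20  {0,2,6,7,8} 10  {1,4,5,6,7} 5  {1,4,6,7,8} 5  {2,3,5,7,8} 30  {2,4,6,7,8} 10  {2,5,6,7,8} 30  {3,4,5,6,7} 10  {3,5,6,7,8} 30  {4,5,6,7,8} 20
  6 to go: {0,2,3,5,7,8} 60  {0,2,4,6,7,8} 20  {0,2,5,6,7,8} 60  {1,2,4,6,7,8} 15  {1,3,4,5,6,7} 15  {1,4,5,6,7,8} 30  {2,3,5,6,7,8} 90  {2,4,5,6,7,8} 60  {3,4,5,6,7,8} 60
  7 to go: {0,1,2,4,6,7,8} 35  {0,2,3,5,6,7,8} 210  {0,2,4,5,6,7,8} 140  {1,2,4,5,6,7,8} 105  {1,3,4,5,6,7,8} 105  {2,3,4,5,6,7,8} 210
  if 0:k drops first: 420 orders
  if 1:j drops first: 560 orders
  if 3:h drops first: 280 orders
heap linearizations: 1260

1260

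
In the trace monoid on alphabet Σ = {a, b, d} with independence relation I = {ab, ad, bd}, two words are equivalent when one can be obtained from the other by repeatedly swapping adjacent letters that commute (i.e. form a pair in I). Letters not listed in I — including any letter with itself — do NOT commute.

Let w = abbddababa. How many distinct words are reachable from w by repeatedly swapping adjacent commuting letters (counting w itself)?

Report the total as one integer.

3150

0(a) covers ∅
1(b) covers ∅
2(b) covers 1:b
3(d) covers ∅
4(d) covers 3:d
5(a) covers 0:a
6(b) covers 2:b
7(a) covers 5:a
8(b) covers 6:b
9(a) covers 7:a
floor of heap: 0:a, 1:b, 3:d
completions by unplaced set U, small U first (add the entries for U minus each lowest piece of U):
  |U|=1: {4}:1  {8}:1  {9}:1
  |U|=2: {3,4}:1  {4,8}:2  {4,9}:2  {6,8}:1  {7,9}:1  {8,9}:2
  |U|=3: {2,6,8}:1  {3,4,8}:3  {3,4,9}:3  {4,6,8}:3  {4,7,9}:3  {4,8,9}:6  {5,7,9}:1  {6,8,9}:3  {7,8,9}:3
  |U|=4: {0,5,7,9}:1  {1,2,6,8}:1  {2,4,6,8}:4  {2,6,8,9}:4  {3,4,6,8}:6  {3,4,7,9}:6  {3,4,8,9}:12  {4,5,7,9}:4  {4,6,8,9}:12  {4,7,8,9}:12  {5,7,8,9}:4  {6,7,8,9}:6
  |U|=5: {0,4,5,7,9}:5  {0,5,7,8,9}:5  {1,2,4,6,8}:5  {1,2,6,8,9}:5  {2,3,4,6,8}:10  {2,4,6,8,9}:20  {2,6,7,8,9}:10  {3,4,5,7,9}:10  {3,4,6,8,9}:30  {3,4,7,8,9}:30  {4,5,7,8,9}:20  {4,6,7,8,9}:30  {5,6,7,8,9}:10
  |U|=6: {0,3,4,5,7,9}:15  {0,4,5,7,8,9}:30  {0,5,6,7,8,9}:15  {1,2,3,4,6,8}:15  {1,2,4,6,8,9}:30  {1,2,6,7,8,9}:15  {2,3,4,6,8,9}:60  {2,4,6,7,8,9}:60  {2,5,6,7,8,9}:20  {3,4,5,7,8,9}:60  {3,4,6,7,8,9}:90  {4,5,6,7,8,9}:60
  |U|=7: {0,2,5,6,7,8,9}:35  {0,3,4,5,7,8,9}:105  {0,4,5,6,7,8,9}:105  {1,2,3,4,6,8,9}:105  {1,2,4,6,7,8,9}:105  {1,2,5,6,7,8,9}:35  {2,3,4,6,7,8,9}:210  {2,4,5,6,7,8,9}:140  {3,4,5,6,7,8,9}:210
  |U|=8: {0,1,2,5,6,7,8,9}:70  {0,2,4,5,6,7,8,9}:280  {0,3,4,5,6,7,8,9}:420  {1,2,3,4,6,7,8,9}:420  {1,2,4,5,6,7,8,9}:280  {2,3,4,5,6,7,8,9}:560
  start at 0(a): 1260
  start at 1(b): 1260
  start at 3(d): 630
sum over floor = 3150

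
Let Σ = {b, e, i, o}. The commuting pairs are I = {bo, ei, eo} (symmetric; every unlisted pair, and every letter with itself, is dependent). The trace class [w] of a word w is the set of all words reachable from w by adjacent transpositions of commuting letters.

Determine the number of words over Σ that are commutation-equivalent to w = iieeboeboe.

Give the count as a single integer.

115

0(i) covers ∅
1(i) covers 0:i
2(e) covers ∅
3(e) covers 2:e
4(b) covers 1:i, 3:e
5(o) covers 1:i
6(e) covers 4:b
7(b) covers 6:e
8(o) covers 5:o
9(e) covers 7:b
floor of heap: 0:i, 2:e
completions by unplaced set U, small U first (add the entries for U minus each lowest piece of U):
  |U|=1: {8}:1  {9}:1
  |U|=2: {5,8}:1  {7,9}:1  {8,9}:2
  |U|=3: {5,8,9}:3  {6,7,9}:1  {7,8,9}:3
  |U|=4: {4,6,7,9}:1  {5,7,8,9}:6  {6,7,8,9}:4
  |U|=5: {3,4,6,7,9}:1  {4,6,7,8,9}:5  {5,6,7,8,9}:10
  |U|=6: {2,3,4,6,7,9}:1  {3,4,6,7,8,9}:6  {4,5,6,7,8,9}:15
  |U|=7: {1,4,5,6,7,8,9}:15  {2,3,4,6,7,8,9}:7  {3,4,5,6,7,8,9}:21
  |U|=8: {0,1,4,5,6,7,8,9}:15  {1,3,4,5,6,7,8,9}:36  {2,3,4,5,6,7,8,9}:28
  start at 0(i): 64
  start at 2(e): 51
sum over floor = 115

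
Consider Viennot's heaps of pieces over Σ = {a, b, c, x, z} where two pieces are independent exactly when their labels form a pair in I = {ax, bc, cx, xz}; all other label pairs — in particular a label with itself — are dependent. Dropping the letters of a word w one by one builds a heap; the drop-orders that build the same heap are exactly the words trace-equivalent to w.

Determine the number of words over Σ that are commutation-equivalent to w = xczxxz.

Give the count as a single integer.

20

drop 0:x onto floor
drop 1:c onto floor
drop 2:z onto {1:c}
drop 3:x onto {0:x}
drop 4:x onto {3:x}
drop 5:z onto {2:z}
ground layer = {0:x, 1:c}
drop-orders for the pieces not yet dropped (sum over which currently-grounded one goes next):
  1 to go: {4} 1  {5} 1
  2 to go: {2,5} 1  {3,4} 1  {4,5} 2
  3 to go: {0,3,4} 1  {1,2,5} 1  {2,4,5} 3  {3,4,5} 3
  4 to go: {0,3,4,5} 4  {1,2,4,5} 4  {2,3,4,5} 6
  if 0:x drops first: 10 orders
  if 1:c drops first: 10 orders
heap linearizations: 20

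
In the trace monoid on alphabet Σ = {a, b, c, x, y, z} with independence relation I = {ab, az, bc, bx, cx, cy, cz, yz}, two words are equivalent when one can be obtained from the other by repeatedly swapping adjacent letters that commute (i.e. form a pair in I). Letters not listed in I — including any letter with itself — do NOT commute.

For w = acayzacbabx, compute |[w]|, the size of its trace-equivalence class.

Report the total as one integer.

#0=a has no predecessor
#1=c depends on [0:a]
#2=a depends on [1:c]
#3=y depends on [2:a]
#4=z has no predecessor
#5=a depends on [3:y]
#6=c depends on [5:a]
#7=b depends on [3:y, 4:z]
#8=a depends on [6:c]
#9=b depends on [7:b]
#10=x depends on [4:z, 8:a]
sources: [0:a, 4:z]
N(rest) = Σ N(rest − s) over sources s of rest; N(one piece) = 1:
  size 1 → [9]=1  [10]=1
  size 2 → [7,9]=1  [8,10]=1  [9,10]=2
  size 3 → [6,8,10]=1  [7,9,10]=3  [8,9,10]=3
  size 4 → [4,7,9,10]=3  [5,6,8,10]=1  [6,8,9,10]=4  [7,8,9,10]=6
  size 5 → [4,7,8,9,10]=9  [5,6,8,9,10]=5  [6,7,8,9,10]=10
  size 6 → [4,6,7,8,9,10]=19  [5,6,7,8,9,10]=15
  size 7 → [3,5,6,7,8,9,10]=15  [4,5,6,7,8,9,10]=34
  size 8 → [2,3,5,6,7,8,9,10]=15  [3,4,5,6,7,8,9,10]=49
  size 9 → [1,2,3,5,6,7,8,9,10]=15  [2,3,4,5,6,7,8,9,10]=64
  first=0(a) contributes 79
  first=4(z) contributes 15
|[w]| = 94

94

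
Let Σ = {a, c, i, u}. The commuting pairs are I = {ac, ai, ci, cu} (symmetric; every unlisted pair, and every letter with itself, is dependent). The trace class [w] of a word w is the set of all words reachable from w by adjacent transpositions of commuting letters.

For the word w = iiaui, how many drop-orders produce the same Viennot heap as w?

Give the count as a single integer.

drop 0:i onto floor
drop 1:i onto {0:i}
drop 2:a onto floor
drop 3:u onto {1:i, 2:a}
drop 4:i onto {3:u}
ground layer = {0:i, 2:a}
drop-orders for the pieces not yet dropped (sum over which currently-grounded one goes next):
  1 to go: {4} 1
  2 to go: {3,4} 1
  3 to go: {1,3,4} 1  {2,3,4} 1
  if 0:i drops first: 2 orders
  if 2:a drops first: 1 orders
heap linearizations: 3

3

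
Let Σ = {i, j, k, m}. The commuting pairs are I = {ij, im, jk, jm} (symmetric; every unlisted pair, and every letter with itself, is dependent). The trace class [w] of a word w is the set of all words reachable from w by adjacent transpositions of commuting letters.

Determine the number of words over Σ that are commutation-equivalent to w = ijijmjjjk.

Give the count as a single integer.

378

drop 0:i onto floor
drop 1:j onto floor
drop 2:i onto {0:i}
drop 3:j onto {1:j}
drop 4:m onto floor
drop 5:j onto {3:j}
drop 6:j onto {5:j}
drop 7:j onto {6:j}
drop 8:k onto {2:i, 4:m}
ground layer = {0:i, 1:j, 4:m}
drop-orders for the pieces not yet dropped (sum over which currently-grounded one goes next):
  1 to go: {7} 1  {8} 1
  2 to go: {2,8} 1  {4,8} 1  {6,7} 1  {7,8} 2
  3 to go: {0,2,8} 1  {2,4,8} 2  {2,7,8} 3  {4,7,8} 3  {5,6,7} 1  {6,7,8} 3
  4 to go: {0,2,4,8} 3  {0,2,7,8} 4  {2,4,7,8} 8  {2,6,7,8} 6  {3,5,6,7} 1  {4,6,7,8} 6  {5,6,7,8} 4
  5 to go: {0,2,4,7,8} 15  {0,2,6,7,8} 10  {1,3,5,6,7} 1  {2,4,6,7,8} 20  {2,5,6,7,8} 10  {3,5,6,7,8} 5  {4,5,6,7,8} 10
  6 to go: {0,2,4,6,7,8} 45  {0,2,5,6,7,8} 20  {1,3,5,6,7,8} 6  {2,3,5,6,7,8} 15  {2,4,5,6,7,8} 40  {3,4,5,6,7,8} 15
  7 to go: {0,2,3,5,6,7,8} 35  {0,2,4,5,6,7,8} 105  {1,2,3,5,6,7,8} 21  {1,3,4,5,6,7,8} 21  {2,3,4,5,6,7,8} 70
  if 0:i drops first: 112 orders
  if 1:j drops first: 210 orders
  if 4:m drops first: 56 orders
heap linearizations: 378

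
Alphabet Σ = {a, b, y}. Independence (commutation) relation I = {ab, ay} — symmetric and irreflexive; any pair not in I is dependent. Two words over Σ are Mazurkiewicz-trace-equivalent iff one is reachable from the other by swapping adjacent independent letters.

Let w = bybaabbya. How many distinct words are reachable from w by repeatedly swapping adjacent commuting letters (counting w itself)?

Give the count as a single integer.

#0=b has no predecessor
#1=y depends on [0:b]
#2=b depends on [1:y]
#3=a has no predecessor
#4=a depends on [3:a]
#5=b depends on [2:b]
#6=b depends on [5:b]
#7=y depends on [6:b]
#8=a depends on [4:a]
sources: [0:b, 3:a]
N(rest) = Σ N(rest − s) over sources s of rest; N(one piece) = 1:
  size 1 → [7]=1  [8]=1
  size 2 → [4,8]=1  [6,7]=1  [7,8]=2
  size 3 → [3,4,8]=1  [4,7,8]=3  [5,6,7]=1  [6,7,8]=3
  size 4 → [2,5,6,7]=1  [3,4,7,8]=4  [4,6,7,8]=6  [5,6,7,8]=4
  size 5 → [1,2,5,6,7]=1  [2,5,6,7,8]=5  [3,4,6,7,8]=10  [4,5,6,7,8]=10
  size 6 → [0,1,2,5,6,7]=1  [1,2,5,6,7,8]=6  [2,4,5,6,7,8]=15  [3,4,5,6,7,8]=20
  size 7 → [0,1,2,5,6,7,8]=7  [1,2,4,5,6,7,8]=21  [2,3,4,5,6,7,8]=35
  first=0(b) contributes 56
  first=3(a) contributes 28
|[w]| = 84

84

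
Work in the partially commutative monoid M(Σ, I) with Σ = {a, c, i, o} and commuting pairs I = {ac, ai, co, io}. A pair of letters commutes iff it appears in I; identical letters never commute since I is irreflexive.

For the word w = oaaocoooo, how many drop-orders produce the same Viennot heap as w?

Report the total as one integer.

9

0(o) covers ∅
1(a) covers 0:o
2(a) covers 1:a
3(o) covers 2:a
4(c) covers ∅
5(o) covers 3:o
6(o) covers 5:o
7(o) covers 6:o
8(o) covers 7:o
floor of heap: 0:o, 4:c
completions by unplaced set U, small U first (add the entries for U minus each lowest piece of U):
  |U|=1: {4}:1  {8}:1
  |U|=2: {4,8}:2  {7,8}:1
  |U|=3: {4,7,8}:3  {6,7,8}:1
  |U|=4: {4,6,7,8}:4  {5,6,7,8}:1
  |U|=5: {3,5,6,7,8}:1  {4,5,6,7,8}:5
  |U|=6: {2,3,5,6,7,8}:1  {3,4,5,6,7,8}:6
  |U|=7: {1,2,3,5,6,7,8}:1  {2,3,4,5,6,7,8}:7
  start at 0(o): 8
  start at 4(c): 1
sum over floor = 9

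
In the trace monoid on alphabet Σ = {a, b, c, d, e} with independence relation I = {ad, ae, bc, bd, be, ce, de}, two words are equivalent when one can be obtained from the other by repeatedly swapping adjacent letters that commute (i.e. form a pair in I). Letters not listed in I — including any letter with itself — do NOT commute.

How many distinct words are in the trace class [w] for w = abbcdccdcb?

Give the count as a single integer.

#0=a has no predecessor
#1=b depends on [0:a]
#2=b depends on [1:b]
#3=c depends on [0:a]
#4=d depends on [3:c]
#5=c depends on [4:d]
#6=c depends on [5:c]
#7=d depends on [6:c]
#8=c depends on [7:d]
#9=b depends on [2:b]
sources: [0:a]
N(rest) = Σ N(rest − s) over sources s of rest; N(one piece) = 1:
  size 1 → [8]=1  [9]=1
  size 2 → [2,9]=1  [7,8]=1  [8,9]=2
  size 3 → [1,2,9]=1  [2,8,9]=3  [6,7,8]=1  [7,8,9]=3
  size 4 → [1,2,8,9]=4  [2,7,8,9]=6  [5,6,7,8]=1  [6,7,8,9]=4
  size 5 → [1,2,7,8,9]=10  [2,6,7,8,9]=10  [4,5,6,7,8]=1  [5,6,7,8,9]=5
  size 6 → [1,2,6,7,8,9]=20  [2,5,6,7,8,9]=15  [3,4,5,6,7,8]=1  [4,5,6,7,8,9]=6
  size 7 → [1,2,5,6,7,8,9]=35  [2,4,5,6,7,8,9]=21  [3,4,5,6,7,8,9]=7
  size 8 → [1,2,4,5,6,7,8,9]=56  [2,3,4,5,6,7,8,9]=28
  first=0(a) contributes 84

84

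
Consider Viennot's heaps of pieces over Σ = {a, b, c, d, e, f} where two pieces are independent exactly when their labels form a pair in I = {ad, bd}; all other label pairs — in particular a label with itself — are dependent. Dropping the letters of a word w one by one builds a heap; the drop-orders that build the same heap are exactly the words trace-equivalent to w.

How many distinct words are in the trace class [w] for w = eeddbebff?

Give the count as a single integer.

3

piece 0:e — minimal
piece 1:e rests on {0:e}
piece 2:d rests on {1:e}
piece 3:d rests on {2:d}
piece 4:b rests on {1:e}
piece 5:e rests on {3:d, 4:b}
piece 6:b rests on {5:e}
piece 7:f rests on {6:b}
piece 8:f rests on {7:f}
minimal pieces: {0:e}
ways to finish when only these pieces remain (= sum over removing one remaining piece with nothing left below it):
  1 left: {8}→1
  2 left: {7,8}→1
  3 left: {6,7,8}→1
  4 left: {5,6,7,8}→1
  5 left: {3,5,6,7,8}→1  {4,5,6,7,8}→1
  6 left: {2,3,5,6,7,8}→1  {3,4,5,6,7,8}→2
  7 left: {2,3,4,5,6,7,8}→3
  placing 0:e first → 3 extensions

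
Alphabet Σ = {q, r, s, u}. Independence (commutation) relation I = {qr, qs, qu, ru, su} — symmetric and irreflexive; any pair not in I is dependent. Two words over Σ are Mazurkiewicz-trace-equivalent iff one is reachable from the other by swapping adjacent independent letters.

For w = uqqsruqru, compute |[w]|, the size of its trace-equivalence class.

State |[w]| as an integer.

1680

0(u) covers ∅
1(q) covers ∅
2(q) covers 1:q
3(s) covers ∅
4(r) covers 3:s
5(u) covers 0:u
6(q) covers 2:q
7(r) covers 4:r
8(u) covers 5:u
floor of heap: 0:u, 1:q, 3:s
completions by unplaced set U, small U first (add the entries for U minus each lowest piece of U):
  |U|=1: {6}:1  {7}:1  {8}:1
  |U|=2: {2,6}:1  {4,7}:1  {5,8}:1  {6,7}:2  {6,8}:2  {7,8}:2
  |U|=3: {0,5,8}:1  {1,2,6}:1  {2,6,7}:3  {2,6,8}:3  {3,4,7}:1  {4,6,7}:3  {4,7,8}:3  {5,6,8}:3  {5,7,8}:3  {6,7,8}:6
  |U|=4: {0,5,6,8}:4  {0,5,7,8}:4  {1,2,6,7}:4  {1,2,6,8}:4  {2,4,6,7}:6  {2,5,6,8}:6  {2,6,7,8}:12  {3,4,6,7}:4  {3,4,7,8}:4  {4,5,7,8}:6  {4,6,7,8}:12  {5,6,7,8}:12
  |U|=5: {0,2,5,6,8}:10  {0,4,5,7,8}:10  {0,5,6,7,8}:20  {1,2,4,6,7}:10  {1,2,5,6,8}:10  {1,2,6,7,8}:20  {2,3,4,6,7}:10  {2,4,6,7,8}:30  {2,5,6,7,8}:30  {3,4,5,7,8}:10  {3,4,6,7,8}:20  {4,5,6,7,8}:30
  |U|=6: {0,1,2,5,6,8}:20  {0,2,5,6,7,8}:60  {0,3,4,5,7,8}:20  {0,4,5,6,7,8}:60  {1,2,3,4,6,7}:20  {1,2,4,6,7,8}:60  {1,2,5,6,7,8}:60  {2,3,4,6,7,8}:60  {2,4,5,6,7,8}:90  {3,4,5,6,7,8}:60
  |U|=7: {0,1,2,5,6,7,8}:140  {0,2,4,5,6,7,8}:210  {0,3,4,5,6,7,8}:140  {1,2,3,4,6,7,8}:140  {1,2,4,5,6,7,8}:210  {2,3,4,5,6,7,8}:210
  start at 0(u): 560
  start at 1(q): 560
  start at 3(s): 560
sum over floor = 1680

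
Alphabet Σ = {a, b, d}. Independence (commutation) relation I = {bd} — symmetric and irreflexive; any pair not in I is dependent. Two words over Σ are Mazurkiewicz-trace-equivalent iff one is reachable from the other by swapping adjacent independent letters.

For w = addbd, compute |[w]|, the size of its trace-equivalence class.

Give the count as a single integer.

piece 0:a — minimal
piece 1:d rests on {0:a}
piece 2:d rests on {1:d}
piece 3:b rests on {0:a}
piece 4:d rests on {2:d}
minimal pieces: {0:a}
ways to finish when only these pieces remain (= sum over removing one remaining piece with nothing left below it):
  1 left: {3}→1  {4}→1
  2 left: {2,4}→1  {3,4}→2
  3 left: {1,2,4}→1  {2,3,4}→3
  placing 0:a first → 4 extensions

4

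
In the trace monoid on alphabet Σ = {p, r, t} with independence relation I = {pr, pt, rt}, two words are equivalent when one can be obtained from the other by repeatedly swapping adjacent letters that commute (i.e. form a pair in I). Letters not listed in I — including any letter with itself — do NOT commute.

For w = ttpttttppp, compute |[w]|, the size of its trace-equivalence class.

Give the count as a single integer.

piece 0:t — minimal
piece 1:t rests on {0:t}
piece 2:p — minimal
piece 3:t rests on {1:t}
piece 4:t rests on {3:t}
piece 5:t rests on {4:t}
piece 6:t rests on {5:t}
piece 7:p rests on {2:p}
piece 8:p rests on {7:p}
piece 9:p rests on {8:p}
minimal pieces: {0:t, 2:p}
ways to finish when only these pieces remain (= sum over removing one remaining piece with nothing left below it):
  1 left: {6}→1  {9}→1
  2 left: {5,6}→1  {6,9}→2  {8,9}→1
  3 left: {4,5,6}→1  {5,6,9}→3  {6,8,9}→3  {7,8,9}→1
  4 left: {2,7,8,9}→1  {3,4,5,6}→1  {4,5,6,9}→4  {5,6,8,9}→6  {6,7,8,9}→4
  5 left: {1,3,4,5,6}→1  {2,6,7,8,9}→5  {3,4,5,6,9}→5  {4,5,6,8,9}→10  {5,6,7,8,9}→10
  6 left: {0,1,3,4,5,6}→1  {1,3,4,5,6,9}→6  {2,5,6,7,8,9}→15  {3,4,5,6,8,9}→15  {4,5,6,7,8,9}→20
  7 left: {0,1,3,4,5,6,9}→7  {1,3,4,5,6,8,9}→21  {2,4,5,6,7,8,9}→35  {3,4,5,6,7,8,9}→35
  8 left: {0,1,3,4,5,6,8,9}→28  {1,3,4,5,6,7,8,9}→56  {2,3,4,5,6,7,8,9}→70
  placing 0:t first → 126 extensions
  placing 2:p first → 84 extensions
total linear extensions = 210

210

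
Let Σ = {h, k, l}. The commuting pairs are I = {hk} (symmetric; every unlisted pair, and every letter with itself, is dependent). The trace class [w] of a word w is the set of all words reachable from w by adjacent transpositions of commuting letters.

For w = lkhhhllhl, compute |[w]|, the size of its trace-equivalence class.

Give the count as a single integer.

#0=l has no predecessor
#1=k depends on [0:l]
#2=h depends on [0:l]
#3=h depends on [2:h]
#4=h depends on [3:h]
#5=l depends on [1:k, 4:h]
#6=l depends on [5:l]
#7=h depends on [6:l]
#8=l depends on [7:h]
sources: [0:l]
N(rest) = Σ N(rest − s) over sources s of rest; N(one piece) = 1:
  size 1 → [8]=1
  size 2 → [7,8]=1
  size 3 → [6,7,8]=1
  size 4 → [5,6,7,8]=1
  size 5 → [1,5,6,7,8]=1  [4,5,6,7,8]=1
  size 6 → [1,4,5,6,7,8]=2  [3,4,5,6,7,8]=1
  size 7 → [1,3,4,5,6,7,8]=3  [2,3,4,5,6,7,8]=1
  first=0(l) contributes 4

4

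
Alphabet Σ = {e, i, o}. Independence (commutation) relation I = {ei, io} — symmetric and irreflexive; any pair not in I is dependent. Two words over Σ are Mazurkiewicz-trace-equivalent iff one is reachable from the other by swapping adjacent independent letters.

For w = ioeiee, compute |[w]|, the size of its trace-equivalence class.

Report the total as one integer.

15

0(i) covers ∅
1(o) covers ∅
2(e) covers 1:o
3(i) covers 0:i
4(e) covers 2:e
5(e) covers 4:e
floor of heap: 0:i, 1:o
completions by unplaced set U, small U first (add the entries for U minus each lowest piece of U):
  |U|=1: {3}:1  {5}:1
  |U|=2: {0,3}:1  {3,5}:2  {4,5}:1
  |U|=3: {0,3,5}:3  {2,4,5}:1  {3,4,5}:3
  |U|=4: {0,3,4,5}:6  {1,2,4,5}:1  {2,3,4,5}:4
  start at 0(i): 5
  start at 1(o): 10
sum over floor = 15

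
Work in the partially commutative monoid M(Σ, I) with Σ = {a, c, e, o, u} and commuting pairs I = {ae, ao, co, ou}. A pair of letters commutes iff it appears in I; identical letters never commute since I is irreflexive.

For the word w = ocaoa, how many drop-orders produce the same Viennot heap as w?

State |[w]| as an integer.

10

piece 0:o — minimal
piece 1:c — minimal
piece 2:a rests on {1:c}
piece 3:o rests on {0:o}
piece 4:a rests on {2:a}
minimal pieces: {0:o, 1:c}
ways to finish when only these pieces remain (= sum over removing one remaining piece with nothing left below it):
  1 left: {3}→1  {4}→1
  2 left: {0,3}→1  {2,4}→1  {3,4}→2
  3 left: {0,3,4}→3  {1,2,4}→1  {2,3,4}→3
  placing 0:o first → 4 extensions
  placing 1:c first → 6 extensions
total linear extensions = 10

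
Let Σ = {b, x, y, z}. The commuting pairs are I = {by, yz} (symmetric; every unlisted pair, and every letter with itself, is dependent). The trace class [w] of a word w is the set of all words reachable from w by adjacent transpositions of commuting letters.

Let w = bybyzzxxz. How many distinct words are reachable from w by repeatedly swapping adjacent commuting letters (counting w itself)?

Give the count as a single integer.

15

drop 0:b onto floor
drop 1:y onto floor
drop 2:b onto {0:b}
drop 3:y onto {1:y}
drop 4:z onto {2:b}
drop 5:z onto {4:z}
drop 6:x onto {3:y, 5:z}
drop 7:x onto {6:x}
drop 8:z onto {7:x}
ground layer = {0:b, 1:y}
drop-orders for the pieces not yet dropped (sum over which currently-grounded one goes next):
  1 to go: {8} 1
  2 to go: {7,8} 1
  3 to go: {6,7,8} 1
  4 to go: {3,6,7,8} 1  {5,6,7,8} 1
  5 to go: {1,3,6,7,8} 1  {3,5,6,7,8} 2  {4,5,6,7,8} 1
  6 to go: {1,3,5,6,7,8} 3  {2,4,5,6,7,8} 1  {3,4,5,6,7,8} 3
  7 to go: {0,2,4,5,6,7,8} 1  {1,3,4,5,6,7,8} 6  {2,3,4,5,6,7,8} 4
  if 0:b drops first: 10 orders
  if 1:y drops first: 5 orders
heap linearizations: 15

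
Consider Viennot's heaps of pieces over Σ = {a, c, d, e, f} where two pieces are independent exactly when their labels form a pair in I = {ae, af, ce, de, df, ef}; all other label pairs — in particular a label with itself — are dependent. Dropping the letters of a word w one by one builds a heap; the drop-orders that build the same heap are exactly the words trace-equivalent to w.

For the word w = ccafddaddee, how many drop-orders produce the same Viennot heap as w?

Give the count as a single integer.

drop 0:c onto floor
drop 1:c onto {0:c}
drop 2:a onto {1:c}
drop 3:f onto {1:c}
drop 4:d onto {2:a}
drop 5:d onto {4:d}
drop 6:a onto {5:d}
drop 7:d onto {6:a}
drop 8:d onto {7:d}
drop 9:e onto floor
drop 10:e onto {9:e}
ground layer = {0:c, 9:e}
drop-orders for the pieces not yet dropped (sum over which currently-grounded one goes next):
  1 to go: {3} 1  {8} 1  {10} 1
  2 to go: {3,8} 2  {3,10} 2  {7,8} 1  {8,10} 2  {9,10} 1
  3 to go: {3,7,8} 3  {3,8,10} 6  {3,9,10} 3  {6,7,8} 1  {7,8,10} 3  {8,9,10} 3
  4 to go: {3,6,7,8} 4  {3,7,8,10} 12  {3,8,9,10} 12  {5,6,7,8} 1  {6,7,8,10} 4  {7,8,9,10} 6
  5 to go: {3,5,6,7,8} 5  {3,6,7,8,10} 20  {3,7,8,9,10} 30  {4,5,6,7,8} 1  {5,6,7,8,10} 5  {6,7,8,9,10} 10
  6 to go: {2,4,5,6,7,8} 1  {3,4,5,6,7,8} 6  {3,5,6,7,8,10} 30  {3,6,7,8,9,10} 60  {4,5,6,7,8,10} 6  {5,6,7,8,9,10} 15
  7 to go: {2,3,4,5,6,7,8} 7  {2,4,5,6,7,8,10} 7  {3,4,5,6,7,8,10} 42  {3,5,6,7,8,9,10} 105  {4,5,6,7,8,9,10} 21
  8 to go: {1,2,3,4,5,6,7,8} 7  {2,3,4,5,6,7,8,10} 56  {2,4,5,6,7,8,9,10} 28  {3,4,5,6,7,8,9,10} 168
  9 to go: {0,1,2,3,4,5,6,7,8} 7  {1,2,3,4,5,6,7,8,10} 63  {2,3,4,5,6,7,8,9,10} 252
  if 0:c drops first: 315 orders
  if 9:e drops first: 70 orders
heap linearizations: 385

385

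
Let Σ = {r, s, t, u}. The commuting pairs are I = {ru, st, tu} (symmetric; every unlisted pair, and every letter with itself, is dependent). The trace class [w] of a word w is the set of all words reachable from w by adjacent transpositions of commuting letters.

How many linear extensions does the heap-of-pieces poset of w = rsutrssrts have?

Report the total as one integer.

piece 0:r — minimal
piece 1:s rests on {0:r}
piece 2:u rests on {1:s}
piece 3:t rests on {0:r}
piece 4:r rests on {1:s, 3:t}
piece 5:s rests on {2:u, 4:r}
piece 6:s rests on {5:s}
piece 7:r rests on {6:s}
piece 8:t rests on {7:r}
piece 9:s rests on {7:r}
minimal pieces: {0:r}
ways to finish when only these pieces remain (= sum over removing one remaining piece with nothing left below it):
  1 left: {8}→1  {9}→1
  2 left: {8,9}→2
  3 left: {7,8,9}→2
  4 left: {6,7,8,9}→2
  5 left: {5,6,7,8,9}→2
  6 left: {2,5,6,7,8,9}→2  {4,5,6,7,8,9}→2
  7 left: {2,4,5,6,7,8,9}→4  {3,4,5,6,7,8,9}→2
  8 left: {1,2,4,5,6,7,8,9}→4  {2,3,4,5,6,7,8,9}→6
  placing 0:r first → 10 extensions

10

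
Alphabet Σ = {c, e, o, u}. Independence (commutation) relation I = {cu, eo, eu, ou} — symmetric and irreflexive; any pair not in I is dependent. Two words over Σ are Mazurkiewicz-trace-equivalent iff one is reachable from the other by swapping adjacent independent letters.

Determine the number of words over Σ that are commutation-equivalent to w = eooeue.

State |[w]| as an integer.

60

piece 0:e — minimal
piece 1:o — minimal
piece 2:o rests on {1:o}
piece 3:e rests on {0:e}
piece 4:u — minimal
piece 5:e rests on {3:e}
minimal pieces: {0:e, 1:o, 4:u}
ways to finish when only these pieces remain (= sum over removing one remaining piece with nothing left below it):
  1 left: {2}→1  {4}→1  {5}→1
  2 left: {1,2}→1  {2,4}→2  {2,5}→2  {3,5}→1  {4,5}→2
  3 left: {0,3,5}→1  {1,2,4}→3  {1,2,5}→3  {2,3,5}→3  {2,4,5}→6  {3,4,5}→3
  4 left: {0,2,3,5}→4  {0,3,4,5}→4  {1,2,3,5}→6  {1,2,4,5}→12  {2,3,4,5}→12
  placing 0:e first → 30 extensions
  placing 1:o first → 20 extensions
  placing 4:u first → 10 extensions
total linear extensions = 60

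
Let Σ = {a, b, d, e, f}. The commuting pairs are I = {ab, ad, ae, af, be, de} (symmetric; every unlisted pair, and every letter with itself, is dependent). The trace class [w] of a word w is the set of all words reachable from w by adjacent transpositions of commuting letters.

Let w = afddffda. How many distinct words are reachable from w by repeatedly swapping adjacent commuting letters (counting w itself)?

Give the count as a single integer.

28

piece 0:a — minimal
piece 1:f — minimal
piece 2:d rests on {1:f}
piece 3:d rests on {2:d}
piece 4:f rests on {3:d}
piece 5:f rests on {4:f}
piece 6:d rests on {5:f}
piece 7:a rests on {0:a}
minimal pieces: {0:a, 1:f}
ways to finish when only these pieces remain (= sum over removing one remaining piece with nothing left below it):
  1 left: {6}→1  {7}→1
  2 left: {0,7}→1  {5,6}→1  {6,7}→2
  3 left: {0,6,7}→3  {4,5,6}→1  {5,6,7}→3
  4 left: {0,5,6,7}→6  {3,4,5,6}→1  {4,5,6,7}→4
  5 left: {0,4,5,6,7}→10  {2,3,4,5,6}→1  {3,4,5,6,7}→5
  6 left: {0,3,4,5,6,7}→15  {1,2,3,4,5,6}→1  {2,3,4,5,6,7}→6
  placing 0:a first → 7 extensions
  placing 1:f first → 21 extensions
total linear extensions = 28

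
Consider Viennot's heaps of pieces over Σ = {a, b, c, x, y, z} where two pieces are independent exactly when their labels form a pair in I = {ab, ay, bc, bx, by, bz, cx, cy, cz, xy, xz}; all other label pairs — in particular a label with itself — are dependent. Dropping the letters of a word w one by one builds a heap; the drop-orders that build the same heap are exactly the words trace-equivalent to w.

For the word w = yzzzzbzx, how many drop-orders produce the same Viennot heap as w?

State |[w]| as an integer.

#0=y has no predecessor
#1=z depends on [0:y]
#2=z depends on [1:z]
#3=z depends on [2:z]
#4=z depends on [3:z]
#5=b has no predecessor
#6=z depends on [4:z]
#7=x has no predecessor
sources: [0:y, 5:b, 7:x]
N(rest) = Σ N(rest − s) over sources s of rest; N(one piece) = 1:
  size 1 → [5]=1  [6]=1  [7]=1
  size 2 → [4,6]=1  [5,6]=2  [5,7]=2  [6,7]=2
  size 3 → [3,4,6]=1  [4,5,6]=3  [4,6,7]=3  [5,6,7]=6
  size 4 → [2,3,4,6]=1  [3,4,5,6]=4  [3,4,6,7]=4  [4,5,6,7]=12
  size 5 → [1,2,3,4,6]=1  [2,3,4,5,6]=5  [2,3,4,6,7]=5  [3,4,5,6,7]=20
  size 6 → [0,1,2,3,4,6]=1  [1,2,3,4,5,6]=6  [1,2,3,4,6,7]=6  [2,3,4,5,6,7]=30
  first=0(y) contributes 42
  first=5(b) contributes 7
  first=7(x) contributes 7
|[w]| = 56

56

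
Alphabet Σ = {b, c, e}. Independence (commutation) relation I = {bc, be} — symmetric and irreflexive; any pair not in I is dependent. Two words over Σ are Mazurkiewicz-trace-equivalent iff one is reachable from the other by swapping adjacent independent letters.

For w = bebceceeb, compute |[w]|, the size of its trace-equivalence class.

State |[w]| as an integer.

piece 0:b — minimal
piece 1:e — minimal
piece 2:b rests on {0:b}
piece 3:c rests on {1:e}
piece 4:e rests on {3:c}
piece 5:c rests on {4:e}
piece 6:e rests on {5:c}
piece 7:e rests on {6:e}
piece 8:b rests on {2:b}
minimal pieces: {0:b, 1:e}
ways to finish when only these pieces remain (= sum over removing one remaining piece with nothing left below it):
  1 left: {7}→1  {8}→1
  2 left: {2,8}→1  {6,7}→1  {7,8}→2
  3 left: {0,2,8}→1  {2,7,8}→3  {5,6,7}→1  {6,7,8}→3
  4 left: {0,2,7,8}→4  {2,6,7,8}→6  {4,5,6,7}→1  {5,6,7,8}→4
  5 left: {0,2,6,7,8}→10  {2,5,6,7,8}→10  {3,4,5,6,7}→1  {4,5,6,7,8}→5
  6 left: {0,2,5,6,7,8}→20  {1,3,4,5,6,7}→1  {2,4,5,6,7,8}→15  {3,4,5,6,7,8}→6
  7 left: {0,2,4,5,6,7,8}→35  {1,3,4,5,6,7,8}→7  {2,3,4,5,6,7,8}→21
  placing 0:b first → 28 extensions
  placing 1:e first → 56 extensions
total linear extensions = 84

84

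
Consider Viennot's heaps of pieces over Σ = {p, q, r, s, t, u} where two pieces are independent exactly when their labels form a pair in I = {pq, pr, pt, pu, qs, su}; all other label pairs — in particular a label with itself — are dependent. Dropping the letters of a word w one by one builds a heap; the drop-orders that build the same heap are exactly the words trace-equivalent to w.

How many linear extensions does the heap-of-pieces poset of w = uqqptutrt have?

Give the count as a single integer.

0(u) covers ∅
1(q) covers 0:u
2(q) covers 1:q
3(p) covers ∅
4(t) covers 2:q
5(u) covers 4:t
6(t) covers 5:u
7(r) covers 6:t
8(t) covers 7:r
floor of heap: 0:u, 3:p
completions by unplaced set U, small U first (add the entries for U minus each lowest piece of U):
  |U|=1: {3}:1  {8}:1
  |U|=2: {3,8}:2  {7,8}:1
  |U|=3: {3,7,8}:3  {6,7,8}:1
  |U|=4: {3,6,7,8}:4  {5,6,7,8}:1
  |U|=5: {3,5,6,7,8}:5  {4,5,6,7,8}:1
  |U|=6: {2,4,5,6,7,8}:1  {3,4,5,6,7,8}:6
  |U|=7: {1,2,4,5,6,7,8}:1  {2,3,4,5,6,7,8}:7
  start at 0(u): 8
  start at 3(p): 1
sum over floor = 9

9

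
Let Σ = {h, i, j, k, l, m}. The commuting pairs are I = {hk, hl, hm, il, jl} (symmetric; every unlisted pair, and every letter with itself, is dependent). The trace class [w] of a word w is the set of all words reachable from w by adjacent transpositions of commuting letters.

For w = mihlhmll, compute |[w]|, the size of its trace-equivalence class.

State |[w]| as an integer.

25

#0=m has no predecessor
#1=i depends on [0:m]
#2=h depends on [1:i]
#3=l depends on [0:m]
#4=h depends on [2:h]
#5=m depends on [1:i, 3:l]
#6=l depends on [5:m]
#7=l depends on [6:l]
sources: [0:m]
N(rest) = Σ N(rest − s) over sources s of rest; N(one piece) = 1:
  size 1 → [4]=1  [7]=1
  size 2 → [2,4]=1  [4,7]=2  [6,7]=1
  size 3 → [2,4,7]=3  [4,6,7]=3  [5,6,7]=1
  size 4 → [2,4,6,7]=6  [3,5,6,7]=1  [4,5,6,7]=4
  size 5 → [2,4,5,6,7]=10  [3,4,5,6,7]=5
  size 6 → [1,2,4,5,6,7]=10  [2,3,4,5,6,7]=15
  first=0(m) contributes 25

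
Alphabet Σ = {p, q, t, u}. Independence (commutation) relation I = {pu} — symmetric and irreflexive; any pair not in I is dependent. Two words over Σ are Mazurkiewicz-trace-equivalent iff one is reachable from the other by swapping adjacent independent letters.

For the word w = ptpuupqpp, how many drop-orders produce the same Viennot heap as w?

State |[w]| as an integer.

#0=p has no predecessor
#1=t depends on [0:p]
#2=p depends on [1:t]
#3=u depends on [1:t]
#4=u depends on [3:u]
#5=p depends on [2:p]
#6=q depends on [4:u, 5:p]
#7=p depends on [6:q]
#8=p depends on [7:p]
sources: [0:p]
N(rest) = Σ N(rest − s) over sources s of rest; N(one piece) = 1:
  size 1 → [8]=1
  size 2 → [7,8]=1
  size 3 → [6,7,8]=1
  size 4 → [4,6,7,8]=1  [5,6,7,8]=1
  size 5 → [2,5,6,7,8]=1  [3,4,6,7,8]=1  [4,5,6,7,8]=2
  size 6 → [2,4,5,6,7,8]=3  [3,4,5,6,7,8]=3
  size 7 → [2,3,4,5,6,7,8]=6
  first=0(p) contributes 6

6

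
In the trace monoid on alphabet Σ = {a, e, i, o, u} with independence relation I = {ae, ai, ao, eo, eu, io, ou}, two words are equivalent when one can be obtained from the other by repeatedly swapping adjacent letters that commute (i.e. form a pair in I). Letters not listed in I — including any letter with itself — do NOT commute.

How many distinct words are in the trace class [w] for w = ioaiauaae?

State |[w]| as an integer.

252

#0=i has no predecessor
#1=o has no predecessor
#2=a has no predecessor
#3=i depends on [0:i]
#4=a depends on [2:a]
#5=u depends on [3:i, 4:a]
#6=a depends on [5:u]
#7=a depends on [6:a]
#8=e depends on [3:i]
sources: [0:i, 1:o, 2:a]
N(rest) = Σ N(rest − s) over sources s of rest; N(one piece) = 1:
  size 1 → [1]=1  [7]=1  [8]=1
  size 2 → [1,7]=2  [1,8]=2  [6,7]=1  [7,8]=2
  size 3 → [1,6,7]=3  [1,7,8]=6  [5,6,7]=1  [6,7,8]=3
  size 4 → [1,5,6,7]=4  [1,6,7,8]=12  [4,5,6,7]=1  [5,6,7,8]=4
  size 5 → [1,4,5,6,7]=5  [1,5,6,7,8]=20  [2,4,5,6,7]=1  [3,5,6,7,8]=4  [4,5,6,7,8]=5
  size 6 → [0,3,5,6,7,8]=4  [1,2,4,5,6,7]=6  [1,3,5,6,7,8]=24  [1,4,5,6,7,8]=30  [2,4,5,6,7,8]=6  [3,4,5,6,7,8]=9
  size 7 → [0,1,3,5,6,7,8]=28  [0,3,4,5,6,7,8]=13  [1,2,4,5,6,7,8]=42  [1,3,4,5,6,7,8]=63  [2,3,4,5,6,7,8]=15
  first=0(i) contributes 120
  first=1(o) contributes 28
  first=2(a) contributes 104
|[w]| = 252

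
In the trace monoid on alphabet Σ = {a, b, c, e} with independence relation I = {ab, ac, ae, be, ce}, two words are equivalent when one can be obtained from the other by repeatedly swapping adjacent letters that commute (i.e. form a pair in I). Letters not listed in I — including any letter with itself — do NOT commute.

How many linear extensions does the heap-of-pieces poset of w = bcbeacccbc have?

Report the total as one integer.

90

0(b) covers ∅
1(c) covers 0:b
2(b) covers 1:c
3(e) covers ∅
4(a) covers ∅
5(c) covers 2:b
6(c) covers 5:c
7(c) covers 6:c
8(b) covers 7:c
9(c) covers 8:b
floor of heap: 0:b, 3:e, 4:a
completions by unplaced set U, small U first (add the entries for U minus each lowest piece of U):
  |U|=1: {3}:1  {4}:1  {9}:1
  |U|=2: {3,4}:2  {3,9}:2  {4,9}:2  {8,9}:1
  |U|=3: {3,4,9}:6  {3,8,9}:3  {4,8,9}:3  {7,8,9}:1
  |U|=4: {3,4,8,9}:12  {3,7,8,9}:4  {4,7,8,9}:4  {6,7,8,9}:1
  |U|=5: {3,4,7,8,9}:20  {3,6,7,8,9}:5  {4,6,7,8,9}:5  {5,6,7,8,9}:1
  |U|=6: {2,5,6,7,8,9}:1  {3,4,6,7,8,9}:30  {3,5,6,7,8,9}:6  {4,5,6,7,8,9}:6
  |U|=7: {1,2,5,6,7,8,9}:1  {2,3,5,6,7,8,9}:7  {2,4,5,6,7,8,9}:7  {3,4,5,6,7,8,9}:42
  |U|=8: {0,1,2,5,6,7,8,9}:1  {1,2,3,5,6,7,8,9}:8  {1,2,4,5,6,7,8,9}:8  {2,3,4,5,6,7,8,9}:56
  start at 0(b): 72
  start at 3(e): 9
  start at 4(a): 9
sum over floor = 90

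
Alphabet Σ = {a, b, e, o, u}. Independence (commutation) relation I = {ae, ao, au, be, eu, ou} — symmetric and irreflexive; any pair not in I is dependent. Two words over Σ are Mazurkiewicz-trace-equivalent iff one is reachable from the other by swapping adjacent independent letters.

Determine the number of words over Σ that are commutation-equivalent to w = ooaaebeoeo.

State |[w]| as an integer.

drop 0:o onto floor
drop 1:o onto {0:o}
drop 2:a onto floor
drop 3:a onto {2:a}
drop 4:e onto {1:o}
drop 5:b onto {1:o, 3:a}
drop 6:e onto {4:e}
drop 7:o onto {5:b, 6:e}
drop 8:e onto {7:o}
drop 9:o onto {8:e}
ground layer = {0:o, 2:a}
drop-orders for the pieces not yet dropped (sum over which currently-grounded one goes next):
  1 to go: {9} 1
  2 to go: {8,9} 1
  3 to go: {7,8,9} 1
  4 to go: {5,7,8,9} 1  {6,7,8,9} 1
  5 to go: {3,5,7,8,9} 1  {4,6,7,8,9} 1  {5,6,7,8,9} 2
  6 to go: {2,3,5,7,8,9} 1  {3,5,6,7,8,9} 3  {4,5,6,7,8,9} 3
  7 to go: {1,4,5,6,7,8,9} 3  {2,3,5,6,7,8,9} 4  {3,4,5,6,7,8,9} 6
  8 to go: {0,1,4,5,6,7,8,9} 3  {1,3,4,5,6,7,8,9} 9  {2,3,4,5,6,7,8,9} 10
  if 0:o drops first: 19 orders
  if 2:a drops first: 12 orders
heap linearizations: 31

31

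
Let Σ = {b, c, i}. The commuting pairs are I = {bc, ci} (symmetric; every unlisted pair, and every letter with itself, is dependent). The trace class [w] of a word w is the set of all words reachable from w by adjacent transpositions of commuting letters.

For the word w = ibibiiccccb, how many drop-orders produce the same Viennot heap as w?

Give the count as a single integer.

330

piece 0:i — minimal
piece 1:b rests on {0:i}
piece 2:i rests on {1:b}
piece 3:b rests on {2:i}
piece 4:i rests on {3:b}
piece 5:i rests on {4:i}
piece 6:c — minimal
piece 7:c rests on {6:c}
piece 8:c rests on {7:c}
piece 9:c rests on {8:c}
piece 10:b rests on {5:i}
minimal pieces: {0:i, 6:c}
ways to finish when only these pieces remain (= sum over removing one remaining piece with nothing left below it):
  1 left: {9}→1  {10}→1
  2 left: {5,10}→1  {8,9}→1  {9,10}→2
  3 left: {4,5,10}→1  {5,9,10}→3  {7,8,9}→1  {8,9,10}→3
  4 left: {3,4,5,10}→1  {4,5,9,10}→4  {5,8,9,10}→6  {6,7,8,9}→1  {7,8,9,10}→4
  5 left: {2,3,4,5,10}→1  {3,4,5,9,10}→5  {4,5,8,9,10}→10  {5,7,8,9,10}→10  {6,7,8,9,10}→5
  6 left: {1,2,3,4,5,10}→1  {2,3,4,5,9,10}→6  {3,4,5,8,9,10}→15  {4,5,7,8,9,10}→20  {5,6,7,8,9,10}→15
  7 left: {0,1,2,3,4,5,10}→1  {1,2,3,4,5,9,10}→7  {2,3,4,5,8,9,10}→21  {3,4,5,7,8,9,10}→35  {4,5,6,7,8,9,10}→35
  8 left: {0,1,2,3,4,5,9,10}→8  {1,2,3,4,5,8,9,10}→28  {2,3,4,5,7,8,9,10}→56  {3,4,5,6,7,8,9,10}→70
  9 left: {0,1,2,3,4,5,8,9,10}→36  {1,2,3,4,5,7,8,9,10}→84  {2,3,4,5,6,7,8,9,10}→126
  placing 0:i first → 210 extensions
  placing 6:c first → 120 extensions
total linear extensions = 330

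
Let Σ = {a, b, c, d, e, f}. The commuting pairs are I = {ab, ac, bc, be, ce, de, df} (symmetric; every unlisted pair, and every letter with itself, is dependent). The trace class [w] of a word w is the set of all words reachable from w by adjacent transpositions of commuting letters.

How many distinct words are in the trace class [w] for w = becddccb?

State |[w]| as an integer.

0(b) covers ∅
1(e) covers ∅
2(c) covers ∅
3(d) covers 0:b, 2:c
4(d) covers 3:d
5(c) covers 4:d
6(c) covers 5:c
7(b) covers 4:d
floor of heap: 0:b, 1:e, 2:c
completions by unplaced set U, small U first (add the entries for U minus each lowest piece of U):
  |U|=1: {1}:1  {6}:1  {7}:1
  |U|=2: {1,6}:2  {1,7}:2  {5,6}:1  {6,7}:2
  |U|=3: {1,5,6}:3  {1,6,7}:6  {5,6,7}:3
  |U|=4: {1,5,6,7}:12  {4,5,6,7}:3
  |U|=5: {1,4,5,6,7}:15  {3,4,5,6,7}:3
  |U|=6: {0,3,4,5,6,7}:3  {1,3,4,5,6,7}:18  {2,3,4,5,6,7}:3
  start at 0(b): 21
  start at 1(e): 6
  start at 2(c): 21
sum over floor = 48

48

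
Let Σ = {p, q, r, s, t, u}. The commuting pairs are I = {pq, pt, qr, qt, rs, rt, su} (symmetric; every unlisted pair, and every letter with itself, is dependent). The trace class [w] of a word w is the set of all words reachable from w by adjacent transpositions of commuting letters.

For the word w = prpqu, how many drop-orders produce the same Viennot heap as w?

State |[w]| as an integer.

#0=p has no predecessor
#1=r depends on [0:p]
#2=p depends on [1:r]
#3=q has no predecessor
#4=u depends on [2:p, 3:q]
sources: [0:p, 3:q]
N(rest) = Σ N(rest − s) over sources s of rest; N(one piece) = 1:
  size 1 → [4]=1
  size 2 → [2,4]=1  [3,4]=1
  size 3 → [1,2,4]=1  [2,3,4]=2
  first=0(p) contributes 3
  first=3(q) contributes 1
|[w]| = 4

4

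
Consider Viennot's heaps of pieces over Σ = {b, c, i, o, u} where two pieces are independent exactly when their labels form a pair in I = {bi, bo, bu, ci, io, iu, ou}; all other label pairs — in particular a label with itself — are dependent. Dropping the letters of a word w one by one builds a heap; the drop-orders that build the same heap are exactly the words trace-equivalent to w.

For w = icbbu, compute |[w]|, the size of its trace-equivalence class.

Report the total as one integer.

piece 0:i — minimal
piece 1:c — minimal
piece 2:b rests on {1:c}
piece 3:b rests on {2:b}
piece 4:u rests on {1:c}
minimal pieces: {0:i, 1:c}
ways to finish when only these pieces remain (= sum over removing one remaining piece with nothing left below it):
  1 left: {0}→1  {3}→1  {4}→1
  2 left: {0,3}→2  {0,4}→2  {2,3}→1  {3,4}→2
  3 left: {0,2,3}→3  {0,3,4}→6  {2,3,4}→3
  placing 0:i first → 3 extensions
  placing 1:c first → 12 extensions
total linear extensions = 15

15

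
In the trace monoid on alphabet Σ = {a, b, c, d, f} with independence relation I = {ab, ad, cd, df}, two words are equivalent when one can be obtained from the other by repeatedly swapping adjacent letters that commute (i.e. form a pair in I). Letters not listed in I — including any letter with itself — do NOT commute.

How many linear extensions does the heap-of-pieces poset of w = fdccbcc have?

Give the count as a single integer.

4

0(f) covers ∅
1(d) covers ∅
2(c) covers 0:f
3(c) covers 2:c
4(b) covers 1:d, 3:c
5(c) covers 4:b
6(c) covers 5:c
floor of heap: 0:f, 1:d
completions by unplaced set U, small U first (add the entries for U minus each lowest piece of U):
  |U|=1: {6}:1
  |U|=2: {5,6}:1
  |U|=3: {4,5,6}:1
  |U|=4: {1,4,5,6}:1  {3,4,5,6}:1
  |U|=5: {1,3,4,5,6}:2  {2,3,4,5,6}:1
  start at 0(f): 3
  start at 1(d): 1
sum over floor = 4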